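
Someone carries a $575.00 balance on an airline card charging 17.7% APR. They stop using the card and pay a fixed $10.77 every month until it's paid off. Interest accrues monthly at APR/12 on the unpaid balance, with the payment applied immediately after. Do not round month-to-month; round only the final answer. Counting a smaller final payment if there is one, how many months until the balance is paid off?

Monthly rate r = 17.7%/12 = 1.475% = 0.01475.
Recurrence: B ← B·(1+r) − $10.77.
Month 1: interest $8.48; balance after payment $572.71.
Month 2: interest $8.45; balance after payment $570.39.
Closed form: n = −ln(1 − rB₀/P)/ln(1+r) = −ln(0.21251)/ln(1.01475) ≈ 105.773, so the balance reaches zero during payment 106.

106 months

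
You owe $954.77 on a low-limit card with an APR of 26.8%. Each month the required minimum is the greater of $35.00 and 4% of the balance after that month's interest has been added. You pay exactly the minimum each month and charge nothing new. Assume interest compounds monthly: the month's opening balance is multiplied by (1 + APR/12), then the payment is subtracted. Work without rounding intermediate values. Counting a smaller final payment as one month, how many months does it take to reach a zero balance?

42 months

Monthly rate r = 26.8%/12 = 2.23333% = 0.0223333.
While 4% of the post-interest balance exceeds $35.00, each month B ← (B·(1+r))·(1 − 0.04), i.e. B shrinks by the factor (1+r)·0.96 = 0.98144.
This holds for months 1–6. Entering month 7 the balance is $853.26; 4% of the post-interest balance is now below $35.00, so the flat $35.00 minimum applies from here.
From month 7 a fixed $35.00 at rate r clears $853.26 in 36 more payments. Total: 6 + 36 = 42 months.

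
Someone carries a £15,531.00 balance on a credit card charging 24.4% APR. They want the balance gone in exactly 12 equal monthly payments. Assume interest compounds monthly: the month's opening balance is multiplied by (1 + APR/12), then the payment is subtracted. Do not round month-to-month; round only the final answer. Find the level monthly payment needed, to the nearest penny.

£1,471.61

Monthly rate r = 24.4%/12 = 2.03333% = 0.0203333.
Level-payment amortization: P = B₀·r / (1 − (1+r)^(−n)) = 15531.00·0.0203333 / (1 − 1.02033^(−12)).
Denominator 1 − (1+r)^(−12) = 0.214592396.
P = 315.797 / 0.214592396 ≈ 1471.61.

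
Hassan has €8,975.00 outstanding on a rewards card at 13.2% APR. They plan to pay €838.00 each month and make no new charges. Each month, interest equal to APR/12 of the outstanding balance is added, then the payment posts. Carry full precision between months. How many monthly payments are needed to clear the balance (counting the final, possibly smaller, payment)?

12 payments

Monthly rate r = 13.2%/12 = 1.1% = 0.011.
Recurrence: B ← B·(1+r) − €838.00.
Month 1: interest €98.72; balance after payment €8,235.73.
Month 2: interest €90.59; balance after payment €7,488.32.
Closed form: n = −ln(1 − rB₀/P)/ln(1+r) = −ln(0.88219)/ln(1.011) ≈ 11.458, so the balance reaches zero during payment 12.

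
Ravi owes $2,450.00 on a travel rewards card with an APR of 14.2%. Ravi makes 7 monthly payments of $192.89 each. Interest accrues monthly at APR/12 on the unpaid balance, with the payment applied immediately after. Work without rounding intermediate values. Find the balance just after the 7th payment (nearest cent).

$1,261.17

Monthly rate r = 14.2%/12 = 1.18333% = 0.0118333.
Each month: B ← B·(1+r) − $192.89.
Month 1: interest $28.99; balance after payment $2,286.10.
Month 2: interest $27.05; balance after payment $2,120.26.
Month 3: interest $25.09; balance after payment $1,952.46.
Month 4: interest $23.10; balance after payment $1,782.68.
Month 5: interest $21.10; balance after payment $1,610.88.
Month 6: interest $19.06; balance after payment $1,437.05.
Month 7: interest $17.01; balance after payment $1,261.17.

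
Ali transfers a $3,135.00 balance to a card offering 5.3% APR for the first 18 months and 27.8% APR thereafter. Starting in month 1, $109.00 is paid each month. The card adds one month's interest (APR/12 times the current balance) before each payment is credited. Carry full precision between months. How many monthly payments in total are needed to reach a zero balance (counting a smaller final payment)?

Promo months 1–18 at r₀ = 5.3%/12 = 0.00441667; months 19+ at r₁ = 27.8%/12 = 0.0231667.
After month 18: iterate B ← B·(1+r₀) − $109.00 for 18 months → $1,356.39.
Then at r₁ with $109.00/mo: n₂ = −ln(1 − r₁·B/P)/ln(1+r₁) ≈ 14.85 → 15 more payments.

33 months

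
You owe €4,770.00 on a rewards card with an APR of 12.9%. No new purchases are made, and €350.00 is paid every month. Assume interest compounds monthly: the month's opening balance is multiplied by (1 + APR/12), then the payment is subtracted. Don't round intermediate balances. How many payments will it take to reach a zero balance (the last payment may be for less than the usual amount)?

15 payments

Monthly rate r = 12.9%/12 = 1.075% = 0.01075.
Recurrence: B ← B·(1+r) − €350.00.
Month 1: interest €51.28; balance after payment €4,471.28.
Month 2: interest €48.07; balance after payment €4,169.34.
Closed form: n = −ln(1 − rB₀/P)/ln(1+r) = −ln(0.85349)/ln(1.01075) ≈ 14.816, so the balance reaches zero during payment 15.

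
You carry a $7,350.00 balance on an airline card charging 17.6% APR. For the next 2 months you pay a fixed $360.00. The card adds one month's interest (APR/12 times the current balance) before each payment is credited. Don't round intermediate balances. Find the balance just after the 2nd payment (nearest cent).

Monthly rate r = 17.6%/12 = 1.46667% = 0.0146667.
Each month: B ← B·(1+r) − $360.00.
Month 1: interest $107.80; balance after payment $7,097.80.
Month 2: interest $104.10; balance after payment $6,841.90.

$6,841.90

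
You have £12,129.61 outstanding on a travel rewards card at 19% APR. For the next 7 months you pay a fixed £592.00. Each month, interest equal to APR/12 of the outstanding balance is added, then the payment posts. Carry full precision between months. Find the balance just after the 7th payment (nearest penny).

£9,193.43

Monthly rate r = 19%/12 = 1.58333% = 0.0158333.
Each month: B ← B·(1+r) − £592.00.
Month 1: interest £192.05; balance after payment £11,729.66.
Month 2: interest £185.72; balance after payment £11,323.38.
Month 3: interest £179.29; balance after payment £10,910.67.
Month 4: interest £172.75; balance after payment £10,491.42.
Month 5: interest £166.11; balance after payment £10,065.54.
Month 6: interest £159.37; balance after payment £9,632.91.
Month 7: interest £152.52; balance after payment £9,193.43.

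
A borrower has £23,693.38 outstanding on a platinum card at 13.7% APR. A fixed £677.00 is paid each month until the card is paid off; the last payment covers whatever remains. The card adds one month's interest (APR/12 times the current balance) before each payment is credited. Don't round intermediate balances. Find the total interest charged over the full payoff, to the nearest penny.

£6,726.92

Monthly rate r = 13.7%/12 = 1.14167% = 0.0114167.
Payoff takes n = ⌈−ln(1 − rB₀/P)/ln(1+r)⌉ = ⌈44.934⌉ = 45 payments; the last is £632.30.
Total paid = 44·£677.00 + £632.30 = £30,420.30.
Total interest = total paid − principal = £30,420.30 − £23,693.38 = £6,726.92.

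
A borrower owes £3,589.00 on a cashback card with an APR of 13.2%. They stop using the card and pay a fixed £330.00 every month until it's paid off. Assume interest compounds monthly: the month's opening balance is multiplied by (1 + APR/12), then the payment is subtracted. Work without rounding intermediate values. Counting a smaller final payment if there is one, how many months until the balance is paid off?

Monthly rate r = 13.2%/12 = 1.1% = 0.011.
Recurrence: B ← B·(1+r) − £330.00.
Month 1: interest £39.48; balance after payment £3,298.48.
Month 2: interest £36.28; balance after payment £3,004.76.
Closed form: n = −ln(1 − rB₀/P)/ln(1+r) = −ln(0.88037)/ln(1.011) ≈ 11.647, so the balance reaches zero during payment 12.

12 months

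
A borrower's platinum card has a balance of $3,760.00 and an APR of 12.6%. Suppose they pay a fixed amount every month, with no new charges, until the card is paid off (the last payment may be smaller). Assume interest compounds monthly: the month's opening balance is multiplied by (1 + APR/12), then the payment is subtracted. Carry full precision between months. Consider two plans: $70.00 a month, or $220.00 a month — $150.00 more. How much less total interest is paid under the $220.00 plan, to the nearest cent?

Monthly rate r = 12.6%/12 = 1.05% = 0.0105.
At $70.00/mo: n = ⌈−ln(1 − rB₀/P)/ln(1+r)⌉ = 80 payments (last $33.18); total interest = total paid − $3,760.00 = $1,803.18.
At $220.00/mo: 19 payments (last $205.87); total interest $405.87.
Interest saved = $1,803.18 − $405.87 = $1,397.31.

$1,397.31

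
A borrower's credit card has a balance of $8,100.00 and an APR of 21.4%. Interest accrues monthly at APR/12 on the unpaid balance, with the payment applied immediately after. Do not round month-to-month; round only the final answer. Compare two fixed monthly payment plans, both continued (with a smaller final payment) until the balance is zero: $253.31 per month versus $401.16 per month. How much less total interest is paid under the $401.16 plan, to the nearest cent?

Monthly rate r = 21.4%/12 = 1.78333% = 0.0178333.
At $253.31/mo: n = ⌈−ln(1 − rB₀/P)/ln(1+r)⌉ = 48 payments (last $197.73); total interest = total paid − $8,100.00 = $4,003.30.
At $401.16/mo: 26 payments (last $103.00); total interest $2,032.00.
Interest saved = $4,003.30 − $2,032.00 = $1,971.30.

$1,971.30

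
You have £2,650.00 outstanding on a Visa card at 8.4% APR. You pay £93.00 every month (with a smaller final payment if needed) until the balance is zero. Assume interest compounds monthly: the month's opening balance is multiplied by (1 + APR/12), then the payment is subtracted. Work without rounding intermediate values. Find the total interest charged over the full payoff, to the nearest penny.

Monthly rate r = 8.4%/12 = 0.7% = 0.007.
Payoff takes n = ⌈−ln(1 − rB₀/P)/ln(1+r)⌉ = ⌈31.893⌉ = 32 payments; the last is £83.06.
Total paid = 31·£93.00 + £83.06 = £2,966.06.
Total interest = total paid − principal = £2,966.06 − £2,650.00 = £316.06.

£316.06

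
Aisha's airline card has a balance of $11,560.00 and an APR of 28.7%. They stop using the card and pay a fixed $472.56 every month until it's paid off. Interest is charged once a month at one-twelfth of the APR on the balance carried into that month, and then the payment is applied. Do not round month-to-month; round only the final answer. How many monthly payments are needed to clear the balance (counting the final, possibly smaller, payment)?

Monthly rate r = 28.7%/12 = 2.39167% = 0.0239167.
Recurrence: B ← B·(1+r) − $472.56.
Month 1: interest $276.48; balance after payment $11,363.92.
Month 2: interest $271.79; balance after payment $11,163.14.
Closed form: n = −ln(1 − rB₀/P)/ln(1+r) = −ln(0.41494)/ln(1.02392) ≈ 37.217, so the balance reaches zero during payment 38.

38 payments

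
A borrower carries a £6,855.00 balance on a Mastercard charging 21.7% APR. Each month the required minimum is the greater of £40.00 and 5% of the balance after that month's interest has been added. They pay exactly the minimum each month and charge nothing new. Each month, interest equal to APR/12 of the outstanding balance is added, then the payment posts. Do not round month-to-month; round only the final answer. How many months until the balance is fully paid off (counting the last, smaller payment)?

90 months

Monthly rate r = 21.7%/12 = 1.80833% = 0.0180833.
While 5% of the post-interest balance exceeds £40.00, each month B ← (B·(1+r))·(1 − 0.05), i.e. B shrinks by the factor (1+r)·0.95 = 0.96718.
This holds for months 1–65. Entering month 66 the balance is £783.35; 5% of the post-interest balance is now below £40.00, so the flat £40.00 minimum applies from here.
From month 66 a fixed £40.00 at rate r clears £783.35 in 25 more payments. Total: 65 + 25 = 90 months.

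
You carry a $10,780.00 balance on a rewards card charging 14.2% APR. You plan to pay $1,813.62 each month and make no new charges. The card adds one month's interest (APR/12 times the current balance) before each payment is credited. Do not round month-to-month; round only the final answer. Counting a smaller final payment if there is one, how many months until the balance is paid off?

Monthly rate r = 14.2%/12 = 1.18333% = 0.0118333.
Recurrence: B ← B·(1+r) − $1,813.62.
Month 1: interest $127.56; balance after payment $9,093.94.
Month 2: interest $107.61; balance after payment $7,387.93.
Closed form: n = −ln(1 − rB₀/P)/ln(1+r) = −ln(0.92966)/ln(1.01183) ≈ 6.200, so the balance reaches zero during payment 7.

7 payments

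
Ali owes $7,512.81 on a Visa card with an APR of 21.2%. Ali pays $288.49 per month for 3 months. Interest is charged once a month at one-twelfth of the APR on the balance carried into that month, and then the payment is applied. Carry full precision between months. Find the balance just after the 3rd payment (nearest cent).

Monthly rate r = 21.2%/12 = 1.76667% = 0.0176667.
Each month: B ← B·(1+r) − $288.49.
Month 1: interest $132.73; balance after payment $7,357.05.
Month 2: interest $129.97; balance after payment $7,198.53.
Month 3: interest $127.17; balance after payment $7,037.21.

$7,037.21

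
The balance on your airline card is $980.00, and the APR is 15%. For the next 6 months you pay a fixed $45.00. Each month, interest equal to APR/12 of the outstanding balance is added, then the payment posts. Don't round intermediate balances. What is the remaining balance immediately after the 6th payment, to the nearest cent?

Monthly rate r = 15%/12 = 1.25% = 0.0125.
Each month: B ← B·(1+r) − $45.00.
Month 1: interest $12.25; balance after payment $947.25.
Month 2: interest $11.84; balance after payment $914.09.
Month 3: interest $11.43; balance after payment $880.52.
Month 4: interest $11.01; balance after payment $846.52.
Month 5: interest $10.58; balance after payment $812.10.
Month 6: interest $10.15; balance after payment $777.26.

$777.26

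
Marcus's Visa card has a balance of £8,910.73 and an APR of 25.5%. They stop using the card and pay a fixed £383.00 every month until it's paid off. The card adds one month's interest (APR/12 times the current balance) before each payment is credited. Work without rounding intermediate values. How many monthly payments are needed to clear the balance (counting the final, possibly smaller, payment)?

33 months

Monthly rate r = 25.5%/12 = 2.125% = 0.02125.
Recurrence: B ← B·(1+r) − £383.00.
Month 1: interest £189.35; balance after payment £8,717.08.
Month 2: interest £185.24; balance after payment £8,519.32.
Closed form: n = −ln(1 − rB₀/P)/ln(1+r) = −ln(0.50561)/ln(1.02125) ≈ 32.434, so the balance reaches zero during payment 33.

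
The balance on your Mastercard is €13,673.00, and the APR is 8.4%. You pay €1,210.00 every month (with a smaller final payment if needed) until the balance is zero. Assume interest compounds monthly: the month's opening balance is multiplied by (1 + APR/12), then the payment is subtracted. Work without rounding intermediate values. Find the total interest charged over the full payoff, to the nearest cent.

Monthly rate r = 8.4%/12 = 0.7% = 0.007.
Payoff takes n = ⌈−ln(1 − rB₀/P)/ln(1+r)⌉ = ⌈11.813⌉ = 12 payments; the last is €984.53.
Total paid = 11·€1,210.00 + €984.53 = €14,294.53.
Total interest = total paid − principal = €14,294.53 − €13,673.00 = €621.53.

€621.53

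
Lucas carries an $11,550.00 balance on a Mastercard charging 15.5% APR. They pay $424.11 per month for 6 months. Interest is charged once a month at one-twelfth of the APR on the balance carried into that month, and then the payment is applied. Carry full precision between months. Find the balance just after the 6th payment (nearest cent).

Monthly rate r = 15.5%/12 = 1.29167% = 0.0129167.
Each month: B ← B·(1+r) − $424.11.
Month 1: interest $149.19; balance after payment $11,275.08.
Month 2: interest $145.64; balance after payment $10,996.60.
Month 3: interest $142.04; balance after payment $10,714.53.
Month 4: interest $138.40; balance after payment $10,428.82.
Month 5: interest $134.71; balance after payment $10,139.42.
Month 6: interest $130.97; balance after payment $9,846.27.

$9,846.27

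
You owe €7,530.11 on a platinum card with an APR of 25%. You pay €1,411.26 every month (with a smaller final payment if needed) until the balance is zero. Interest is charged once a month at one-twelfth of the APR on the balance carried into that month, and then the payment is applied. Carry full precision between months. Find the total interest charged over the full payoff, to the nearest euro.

Monthly rate r = 25%/12 = 2.08333% = 0.0208333.
Payoff takes n = ⌈−ln(1 − rB₀/P)/ln(1+r)⌉ = ⌈5.715⌉ = 6 payments; the last is €1,012.02.
Total paid = 5·€1,411.26 + €1,012.02 = €8,068.32.
Total interest = total paid − principal = €8,068.32 − €7,530.11 = €538.21.

€538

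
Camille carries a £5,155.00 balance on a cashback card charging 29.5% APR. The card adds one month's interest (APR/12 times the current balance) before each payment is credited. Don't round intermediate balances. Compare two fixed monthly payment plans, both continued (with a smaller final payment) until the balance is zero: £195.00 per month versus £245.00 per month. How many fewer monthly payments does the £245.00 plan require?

Monthly rate r = 29.5%/12 = 2.45833% = 0.0245833.
At £195.00/mo: n = ⌈−ln(1 − rB₀/P)/ln(1+r)⌉ = 44 payments (last £42.05); total interest = total paid − £5,155.00 = £3,272.05.
At £245.00/mo: 30 payments (last £241.84); total interest £2,191.84.
Payments saved = 44 − 30 = 14.

14 fewer payments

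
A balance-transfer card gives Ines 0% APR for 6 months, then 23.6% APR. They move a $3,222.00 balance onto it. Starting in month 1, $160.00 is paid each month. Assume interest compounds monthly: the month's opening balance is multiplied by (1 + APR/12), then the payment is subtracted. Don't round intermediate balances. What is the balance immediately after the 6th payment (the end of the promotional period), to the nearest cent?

Promo months 1–6 at r₀ = 0%/12 = 0; months 7+ at r₁ = 23.6%/12 = 0.0196667.
After month 6 (no interest yet): B = $3,222.00 − 6·$160.00 = $2,262.00.

$2,262.00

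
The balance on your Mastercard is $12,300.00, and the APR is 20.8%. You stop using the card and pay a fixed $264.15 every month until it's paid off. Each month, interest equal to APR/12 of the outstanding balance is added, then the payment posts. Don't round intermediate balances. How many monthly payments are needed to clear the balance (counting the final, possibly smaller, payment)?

Monthly rate r = 20.8%/12 = 1.73333% = 0.0173333.
Recurrence: B ← B·(1+r) − $264.15.
Month 1: interest $213.20; balance after payment $12,249.05.
Month 2: interest $212.32; balance after payment $12,197.22.
Closed form: n = −ln(1 − rB₀/P)/ln(1+r) = −ln(0.19288)/ln(1.01733) ≈ 95.763, so the balance reaches zero during payment 96.

96 months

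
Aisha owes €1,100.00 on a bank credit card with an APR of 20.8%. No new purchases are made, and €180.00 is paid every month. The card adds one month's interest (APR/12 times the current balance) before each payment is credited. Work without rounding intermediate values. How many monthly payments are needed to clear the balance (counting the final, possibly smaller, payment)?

Monthly rate r = 20.8%/12 = 1.73333% = 0.0173333.
Recurrence: B ← B·(1+r) − €180.00.
Month 1: interest €19.07; balance after payment €939.07.
Month 2: interest €16.28; balance after payment €775.34.
Closed form: n = −ln(1 − rB₀/P)/ln(1+r) = −ln(0.89407)/ln(1.01733) ≈ 6.515, so the balance reaches zero during payment 7.

7 months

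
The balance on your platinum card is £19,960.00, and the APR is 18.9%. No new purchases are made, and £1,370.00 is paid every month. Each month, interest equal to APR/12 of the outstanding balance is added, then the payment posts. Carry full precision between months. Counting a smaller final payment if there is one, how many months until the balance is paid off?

17 payments

Monthly rate r = 18.9%/12 = 1.575% = 0.01575.
Recurrence: B ← B·(1+r) − £1,370.00.
Month 1: interest £314.37; balance after payment £18,904.37.
Month 2: interest £297.74; balance after payment £17,832.11.
Closed form: n = −ln(1 − rB₀/P)/ln(1+r) = −ln(0.77053)/ln(1.01575) ≈ 16.681, so the balance reaches zero during payment 17.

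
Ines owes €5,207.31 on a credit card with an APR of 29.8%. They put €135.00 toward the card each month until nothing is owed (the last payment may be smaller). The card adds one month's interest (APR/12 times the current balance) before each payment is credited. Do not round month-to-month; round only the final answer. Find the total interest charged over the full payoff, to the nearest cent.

Monthly rate r = 29.8%/12 = 2.48333% = 0.0248333.
Payoff takes n = ⌈−ln(1 − rB₀/P)/ln(1+r)⌉ = ⌈129.124⌉ = 130 payments; the last is €16.97.
Total paid = 129·€135.00 + €16.97 = €17,431.97.
Total interest = total paid − principal = €17,431.97 − €5,207.31 = €12,224.66.

€12,224.66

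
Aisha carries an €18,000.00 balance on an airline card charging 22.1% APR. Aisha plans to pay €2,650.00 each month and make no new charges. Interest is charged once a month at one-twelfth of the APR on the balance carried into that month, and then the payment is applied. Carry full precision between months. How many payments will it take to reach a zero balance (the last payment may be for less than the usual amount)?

Monthly rate r = 22.1%/12 = 1.84167% = 0.0184167.
Recurrence: B ← B·(1+r) − €2,650.00.
Month 1: interest €331.50; balance after payment €15,681.50.
Month 2: interest €288.80; balance after payment €13,320.30.
Closed form: n = −ln(1 − rB₀/P)/ln(1+r) = −ln(0.87491)/ln(1.01842) ≈ 7.323, so the balance reaches zero during payment 8.

8 payments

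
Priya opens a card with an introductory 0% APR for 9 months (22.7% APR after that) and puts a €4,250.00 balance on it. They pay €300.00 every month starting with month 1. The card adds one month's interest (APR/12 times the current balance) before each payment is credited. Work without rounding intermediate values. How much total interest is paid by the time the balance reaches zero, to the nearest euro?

Promo months 1–9 at r₀ = 0%/12 = 0; months 10+ at r₁ = 22.7%/12 = 0.0189167.
After month 9 (no interest yet): B = €4,250.00 − 9·€300.00 = €1,550.00.
Then at r₁ with €300.00/mo: n₂ = −ln(1 − r₁·B/P)/ln(1+r₁) ≈ 5.49 → 6 more payments.
Total paid = 14·€300.00 + €147.15 = €4,347.15; interest = €4,347.15 − €4,250.00 = €97.15.

€97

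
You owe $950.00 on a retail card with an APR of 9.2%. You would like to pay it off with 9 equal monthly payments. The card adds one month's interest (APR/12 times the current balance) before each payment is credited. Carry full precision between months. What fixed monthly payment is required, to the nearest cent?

Monthly rate r = 9.2%/12 = 0.766667% = 0.00766667.
Level-payment amortization: P = B₀·r / (1 − (1+r)^(−n)) = 950.00·0.00766667 / (1 − 1.00767^(−9)).
Denominator 1 − (1+r)^(−9) = 0.0664276772.
P = 7.28333 / 0.0664276772 ≈ 109.64.

$109.64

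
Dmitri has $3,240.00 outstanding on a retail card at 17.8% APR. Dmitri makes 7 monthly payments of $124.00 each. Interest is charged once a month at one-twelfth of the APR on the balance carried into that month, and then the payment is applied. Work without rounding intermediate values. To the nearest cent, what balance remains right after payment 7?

Monthly rate r = 17.8%/12 = 1.48333% = 0.0148333.
Each month: B ← B·(1+r) − $124.00.
Month 1: interest $48.06; balance after payment $3,164.06.
Month 2: interest $46.93; balance after payment $3,086.99.
Month 3: interest $45.79; balance after payment $3,008.78.
Month 4: interest $44.63; balance after payment $2,929.41.
Month 5: interest $43.45; balance after payment $2,848.87.
Month 6: interest $42.26; balance after payment $2,767.13.
Month 7: interest $41.05; balance after payment $2,684.17.

$2,684.17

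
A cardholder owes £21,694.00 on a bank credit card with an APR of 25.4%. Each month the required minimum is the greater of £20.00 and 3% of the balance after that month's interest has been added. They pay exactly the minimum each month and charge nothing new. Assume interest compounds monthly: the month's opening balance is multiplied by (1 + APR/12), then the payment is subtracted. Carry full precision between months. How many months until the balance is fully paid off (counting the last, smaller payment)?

Monthly rate r = 25.4%/12 = 2.11667% = 0.0211667.
While 3% of the post-interest balance exceeds £20.00, each month B ← (B·(1+r))·(1 − 0.03), i.e. B shrinks by the factor (1+r)·0.97 = 0.99053.
This holds for months 1–369. Entering month 370 the balance is £648.29; 3% of the post-interest balance is now below £20.00, so the flat £20.00 minimum applies from here.
From month 370 a fixed £20.00 at rate r clears £648.29 in 56 more payments. Total: 369 + 56 = 425 months.

425 months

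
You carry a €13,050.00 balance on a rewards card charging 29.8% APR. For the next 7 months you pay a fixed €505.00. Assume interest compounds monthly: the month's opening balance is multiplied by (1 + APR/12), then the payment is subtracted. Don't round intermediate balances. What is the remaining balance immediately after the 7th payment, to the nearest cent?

€11,685.17

Monthly rate r = 29.8%/12 = 2.48333% = 0.0248333.
Each month: B ← B·(1+r) − €505.00.
Month 1: interest €324.07; balance after payment €12,869.08.
Month 2: interest €319.58; balance after payment €12,683.66.
Month 3: interest €314.98; balance after payment €12,493.63.
Month 4: interest €310.26; balance after payment €12,298.89.
Month 5: interest €305.42; balance after payment €12,099.32.
Month 6: interest €300.47; balance after payment €11,894.78.
Month 7: interest €295.39; balance after payment €11,685.17.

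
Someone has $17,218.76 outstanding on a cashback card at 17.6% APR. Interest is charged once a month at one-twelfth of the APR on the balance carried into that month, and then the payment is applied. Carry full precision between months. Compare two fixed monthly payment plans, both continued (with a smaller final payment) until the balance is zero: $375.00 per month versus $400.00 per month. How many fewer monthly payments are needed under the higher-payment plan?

8 fewer payments

Monthly rate r = 17.6%/12 = 1.46667% = 0.0146667.
At $375.00/mo: n = ⌈−ln(1 − rB₀/P)/ln(1+r)⌉ = 77 payments (last $324.45); total interest = total paid − $17,218.76 = $11,605.69.
At $400.00/mo: 69 payments (last $215.82); total interest $10,197.06.
Payments saved = 77 − 69 = 8.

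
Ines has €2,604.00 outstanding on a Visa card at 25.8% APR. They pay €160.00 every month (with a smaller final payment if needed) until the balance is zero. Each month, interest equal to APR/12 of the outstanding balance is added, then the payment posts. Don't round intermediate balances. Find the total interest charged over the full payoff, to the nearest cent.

Monthly rate r = 25.8%/12 = 2.15% = 0.0215.
Payoff takes n = ⌈−ln(1 − rB₀/P)/ln(1+r)⌉ = ⌈20.245⌉ = 21 payments; the last is €39.47.
Total paid = 20·€160.00 + €39.47 = €3,239.47.
Total interest = total paid − principal = €3,239.47 − €2,604.00 = €635.47.

€635.47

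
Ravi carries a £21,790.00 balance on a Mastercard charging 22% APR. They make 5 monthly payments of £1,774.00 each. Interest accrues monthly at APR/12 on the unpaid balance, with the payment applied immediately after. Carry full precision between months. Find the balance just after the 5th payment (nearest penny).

£14,660.76

Monthly rate r = 22%/12 = 1.83333% = 0.0183333.
Each month: B ← B·(1+r) − £1,774.00.
Month 1: interest £399.48; balance after payment £20,415.48.
Month 2: interest £374.28; balance after payment £19,015.77.
Month 3: interest £348.62; balance after payment £17,590.39.
Month 4: interest £322.49; balance after payment £16,138.88.
Month 5: interest £295.88; balance after payment £14,660.76.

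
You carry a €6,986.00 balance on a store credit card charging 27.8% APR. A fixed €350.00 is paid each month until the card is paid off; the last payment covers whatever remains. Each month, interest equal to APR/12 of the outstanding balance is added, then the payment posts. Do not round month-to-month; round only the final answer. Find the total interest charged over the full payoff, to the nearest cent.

€2,499.33

Monthly rate r = 27.8%/12 = 2.31667% = 0.0231667.
Payoff takes n = ⌈−ln(1 − rB₀/P)/ln(1+r)⌉ = ⌈27.100⌉ = 28 payments; the last is €35.33.
Total paid = 27·€350.00 + €35.33 = €9,485.33.
Total interest = total paid − principal = €9,485.33 − €6,986.00 = €2,499.33.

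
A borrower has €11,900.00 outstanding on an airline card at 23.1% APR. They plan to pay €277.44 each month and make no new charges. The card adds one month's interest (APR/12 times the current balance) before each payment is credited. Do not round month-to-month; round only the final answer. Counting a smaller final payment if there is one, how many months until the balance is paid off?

92 months

Monthly rate r = 23.1%/12 = 1.925% = 0.01925.
Recurrence: B ← B·(1+r) − €277.44.
Month 1: interest €229.07; balance after payment €11,851.64.
Month 2: interest €228.14; balance after payment €11,802.34.
Closed form: n = −ln(1 − rB₀/P)/ln(1+r) = −ln(0.17433)/ln(1.01925) ≈ 91.615, so the balance reaches zero during payment 92.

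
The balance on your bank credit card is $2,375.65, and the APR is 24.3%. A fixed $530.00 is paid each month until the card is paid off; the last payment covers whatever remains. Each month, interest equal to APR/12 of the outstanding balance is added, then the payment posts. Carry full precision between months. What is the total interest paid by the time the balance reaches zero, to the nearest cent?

Monthly rate r = 24.3%/12 = 2.025% = 0.02025.
Payoff takes n = ⌈−ln(1 − rB₀/P)/ln(1+r)⌉ = ⌈4.746⌉ = 5 payments; the last is $396.61.
Total paid = 4·$530.00 + $396.61 = $2,516.61.
Total interest = total paid − principal = $2,516.61 − $2,375.65 = $140.96.

$140.96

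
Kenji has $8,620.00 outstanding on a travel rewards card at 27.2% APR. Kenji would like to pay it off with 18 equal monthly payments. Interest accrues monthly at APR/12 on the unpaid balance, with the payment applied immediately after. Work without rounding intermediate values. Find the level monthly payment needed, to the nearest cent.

Monthly rate r = 27.2%/12 = 2.26667% = 0.0226667.
Level-payment amortization: P = B₀·r / (1 − (1+r)^(−n)) = 8620.00·0.0226667 / (1 − 1.02267^(−18)).
Denominator 1 − (1+r)^(−18) = 0.331985038.
P = 195.387 / 0.331985038 ≈ 588.54.

$588.54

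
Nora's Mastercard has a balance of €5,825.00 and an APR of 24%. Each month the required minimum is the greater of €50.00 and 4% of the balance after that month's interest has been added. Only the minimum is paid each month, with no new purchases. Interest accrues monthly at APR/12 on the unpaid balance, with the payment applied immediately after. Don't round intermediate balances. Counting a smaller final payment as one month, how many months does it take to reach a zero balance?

Monthly rate r = 24%/12 = 2% = 0.02.
While 4% of the post-interest balance exceeds €50.00, each month B ← (B·(1+r))·(1 − 0.04), i.e. B shrinks by the factor (1+r)·0.96 = 0.9792.
This holds for months 1–75. Entering month 76 the balance is €1,204.07; 4% of the post-interest balance is now below €50.00, so the flat €50.00 minimum applies from here.
From month 76 a fixed €50.00 at rate r clears €1,204.07 in 34 more payments. Total: 75 + 34 = 109 months.

109 months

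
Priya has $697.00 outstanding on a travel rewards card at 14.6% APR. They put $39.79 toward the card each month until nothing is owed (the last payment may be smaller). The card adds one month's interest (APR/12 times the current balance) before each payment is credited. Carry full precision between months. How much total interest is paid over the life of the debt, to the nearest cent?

Monthly rate r = 14.6%/12 = 1.21667% = 0.0121667.
Payoff takes n = ⌈−ln(1 − rB₀/P)/ln(1+r)⌉ = ⌈19.820⌉ = 20 payments; the last is $32.65.
Total paid = 19·$39.79 + $32.65 = $788.66.
Total interest = total paid − principal = $788.66 − $697.00 = $91.66.

$91.66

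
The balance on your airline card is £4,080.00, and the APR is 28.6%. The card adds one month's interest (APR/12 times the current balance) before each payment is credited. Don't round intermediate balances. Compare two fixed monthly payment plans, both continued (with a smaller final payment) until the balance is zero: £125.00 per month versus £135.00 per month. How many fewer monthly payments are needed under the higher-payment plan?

Monthly rate r = 28.6%/12 = 2.38333% = 0.0238333.
At £125.00/mo: n = ⌈−ln(1 − rB₀/P)/ln(1+r)⌉ = 64 payments (last £110.70); total interest = total paid − £4,080.00 = £3,905.70.
At £135.00/mo: 55 payments (last £12.29); total interest £3,222.29.
Payments saved = 64 − 55 = 9.

9 fewer payments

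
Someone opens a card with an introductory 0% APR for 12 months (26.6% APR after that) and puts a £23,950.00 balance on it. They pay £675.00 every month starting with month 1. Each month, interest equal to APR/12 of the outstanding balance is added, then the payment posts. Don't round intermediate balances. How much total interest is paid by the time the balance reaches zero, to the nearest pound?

£6,781

Promo months 1–12 at r₀ = 0%/12 = 0; months 13+ at r₁ = 26.6%/12 = 0.0221667.
After month 12 (no interest yet): B = £23,950.00 − 12·£675.00 = £15,850.00.
Then at r₁ with £675.00/mo: n₂ = −ln(1 − r₁·B/P)/ln(1+r₁) ≈ 33.53 → 34 more payments.
Total paid = 45·£675.00 + £356.33 = £30,731.33; interest = £30,731.33 − £23,950.00 = £6,781.33.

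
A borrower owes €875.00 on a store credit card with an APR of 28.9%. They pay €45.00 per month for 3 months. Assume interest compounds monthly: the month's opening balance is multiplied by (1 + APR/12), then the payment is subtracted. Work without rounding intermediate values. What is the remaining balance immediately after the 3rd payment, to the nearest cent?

Monthly rate r = 28.9%/12 = 2.40833% = 0.0240833.
Each month: B ← B·(1+r) − €45.00.
Month 1: interest €21.07; balance after payment €851.07.
Month 2: interest €20.50; balance after payment €826.57.
Month 3: interest €19.91; balance after payment €801.48.

€801.48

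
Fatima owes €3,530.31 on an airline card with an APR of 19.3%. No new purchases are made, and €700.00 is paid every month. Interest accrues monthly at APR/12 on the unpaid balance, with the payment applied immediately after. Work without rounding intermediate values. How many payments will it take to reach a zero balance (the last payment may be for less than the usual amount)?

Monthly rate r = 19.3%/12 = 1.60833% = 0.0160833.
Recurrence: B ← B·(1+r) − €700.00.
Month 1: interest €56.78; balance after payment €2,887.09.
Month 2: interest €46.43; balance after payment €2,233.52.
Month 3: interest €35.92; balance after payment €1,569.45.
Month 4: interest €25.24; balance after payment €894.69.
Month 5: interest €14.39; balance after payment €209.08.
Month 6: interest €3.36; balance after payment €0.00.

6 payments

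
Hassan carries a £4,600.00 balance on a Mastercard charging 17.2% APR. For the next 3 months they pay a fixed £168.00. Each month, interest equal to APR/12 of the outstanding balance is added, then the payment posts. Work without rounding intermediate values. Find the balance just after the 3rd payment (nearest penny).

Monthly rate r = 17.2%/12 = 1.43333% = 0.0143333.
Each month: B ← B·(1+r) − £168.00.
Month 1: interest £65.93; balance after payment £4,497.93.
Month 2: interest £64.47; balance after payment £4,394.40.
Month 3: interest £62.99; balance after payment £4,289.39.

£4,289.39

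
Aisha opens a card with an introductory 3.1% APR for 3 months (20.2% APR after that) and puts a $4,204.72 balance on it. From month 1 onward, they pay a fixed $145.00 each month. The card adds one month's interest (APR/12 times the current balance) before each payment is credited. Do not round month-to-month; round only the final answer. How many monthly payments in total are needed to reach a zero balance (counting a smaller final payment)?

Promo months 1–3 at r₀ = 3.1%/12 = 0.00258333; months 4+ at r₁ = 20.2%/12 = 0.0168333.
After month 3: iterate B ← B·(1+r₀) − $145.00 for 3 months → $3,801.27.
Then at r₁ with $145.00/mo: n₂ = −ln(1 − r₁·B/P)/ln(1+r₁) ≈ 34.87 → 35 more payments.

38 months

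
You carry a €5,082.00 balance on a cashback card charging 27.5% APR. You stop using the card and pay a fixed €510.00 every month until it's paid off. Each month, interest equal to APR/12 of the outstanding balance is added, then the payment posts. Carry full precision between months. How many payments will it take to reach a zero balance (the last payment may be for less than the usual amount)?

12 payments

Monthly rate r = 27.5%/12 = 2.29167% = 0.0229167.
Recurrence: B ← B·(1+r) − €510.00.
Month 1: interest €116.46; balance after payment €4,688.46.
Month 2: interest €107.44; balance after payment €4,285.91.
Closed form: n = −ln(1 − rB₀/P)/ln(1+r) = −ln(0.77164)/ln(1.02292) ≈ 11.441, so the balance reaches zero during payment 12.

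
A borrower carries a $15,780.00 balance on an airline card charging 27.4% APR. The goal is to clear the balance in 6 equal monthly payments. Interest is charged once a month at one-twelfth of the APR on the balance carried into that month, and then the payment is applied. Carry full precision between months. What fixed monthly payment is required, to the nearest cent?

Monthly rate r = 27.4%/12 = 2.28333% = 0.0228333.
Level-payment amortization: P = B₀·r / (1 − (1+r)^(−n)) = 15780.00·0.0228333 / (1 − 1.02283^(−6)).
Denominator 1 − (1+r)^(−6) = 0.126685316.
P = 360.31 / 0.126685316 ≈ 2844.13.

$2,844.13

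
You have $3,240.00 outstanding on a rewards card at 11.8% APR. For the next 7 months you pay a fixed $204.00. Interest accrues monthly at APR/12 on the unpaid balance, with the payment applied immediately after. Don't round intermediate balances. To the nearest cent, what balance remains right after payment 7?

Monthly rate r = 11.8%/12 = 0.983333% = 0.00983333.
Each month: B ← B·(1+r) − $204.00.
Month 1: interest $31.86; balance after payment $3,067.86.
Month 2: interest $30.17; balance after payment $2,894.03.
Month 3: interest $28.46; balance after payment $2,718.49.
Month 4: interest $26.73; balance after payment $2,541.22.
Month 5: interest $24.99; balance after payment $2,362.21.
Month 6: interest $23.23; balance after payment $2,181.43.
Month 7: interest $21.45; balance after payment $1,998.88.

$1,998.88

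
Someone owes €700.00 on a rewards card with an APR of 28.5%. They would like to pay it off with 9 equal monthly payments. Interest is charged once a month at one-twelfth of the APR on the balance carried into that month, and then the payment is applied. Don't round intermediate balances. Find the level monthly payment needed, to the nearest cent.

Monthly rate r = 28.5%/12 = 2.375% = 0.02375.
Level-payment amortization: P = B₀·r / (1 − (1+r)^(−n)) = 700.00·0.02375 / (1 − 1.02375^(−9)).
Denominator 1 − (1+r)^(−9) = 0.190429327.
P = 16.625 / 0.190429327 ≈ 87.30.

€87.30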